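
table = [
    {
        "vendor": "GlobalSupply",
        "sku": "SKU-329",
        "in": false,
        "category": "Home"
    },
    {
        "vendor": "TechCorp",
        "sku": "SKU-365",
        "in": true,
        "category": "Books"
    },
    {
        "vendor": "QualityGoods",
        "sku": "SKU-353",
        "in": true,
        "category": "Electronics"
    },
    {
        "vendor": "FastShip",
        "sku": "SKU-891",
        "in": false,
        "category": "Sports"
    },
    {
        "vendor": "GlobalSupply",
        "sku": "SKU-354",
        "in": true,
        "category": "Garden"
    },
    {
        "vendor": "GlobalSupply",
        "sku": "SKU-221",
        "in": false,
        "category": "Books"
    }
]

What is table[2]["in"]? True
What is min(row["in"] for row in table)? False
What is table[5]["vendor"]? "GlobalSupply"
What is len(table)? 6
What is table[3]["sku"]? "SKU-891"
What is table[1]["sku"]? "SKU-365"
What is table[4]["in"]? True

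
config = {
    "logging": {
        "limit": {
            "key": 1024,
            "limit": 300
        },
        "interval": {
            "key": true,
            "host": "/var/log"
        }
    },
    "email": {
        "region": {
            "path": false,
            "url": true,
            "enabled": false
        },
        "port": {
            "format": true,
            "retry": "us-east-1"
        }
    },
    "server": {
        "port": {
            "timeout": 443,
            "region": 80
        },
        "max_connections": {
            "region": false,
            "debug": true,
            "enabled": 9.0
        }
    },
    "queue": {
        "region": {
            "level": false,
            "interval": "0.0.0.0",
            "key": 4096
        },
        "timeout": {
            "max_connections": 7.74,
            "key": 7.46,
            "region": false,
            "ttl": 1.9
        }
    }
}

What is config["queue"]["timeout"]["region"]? False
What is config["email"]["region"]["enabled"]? False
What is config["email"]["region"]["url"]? True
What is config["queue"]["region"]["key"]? 4096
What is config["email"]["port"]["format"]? True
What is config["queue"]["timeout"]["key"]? 7.46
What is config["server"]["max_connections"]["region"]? False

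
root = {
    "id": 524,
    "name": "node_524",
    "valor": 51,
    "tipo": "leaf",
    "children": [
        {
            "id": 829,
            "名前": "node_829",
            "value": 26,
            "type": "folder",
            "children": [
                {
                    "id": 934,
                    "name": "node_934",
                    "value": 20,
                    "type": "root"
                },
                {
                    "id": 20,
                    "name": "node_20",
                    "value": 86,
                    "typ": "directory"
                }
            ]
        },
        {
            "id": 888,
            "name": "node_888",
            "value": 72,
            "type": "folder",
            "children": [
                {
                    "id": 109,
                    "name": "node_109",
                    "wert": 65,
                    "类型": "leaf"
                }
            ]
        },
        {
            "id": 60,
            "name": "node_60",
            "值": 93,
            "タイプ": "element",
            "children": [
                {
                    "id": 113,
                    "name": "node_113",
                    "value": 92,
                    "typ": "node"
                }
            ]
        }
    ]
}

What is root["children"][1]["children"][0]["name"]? "node_109"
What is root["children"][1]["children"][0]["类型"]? "leaf"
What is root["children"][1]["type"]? "folder"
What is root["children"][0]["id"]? 829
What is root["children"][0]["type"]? "folder"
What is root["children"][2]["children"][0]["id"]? 113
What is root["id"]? 524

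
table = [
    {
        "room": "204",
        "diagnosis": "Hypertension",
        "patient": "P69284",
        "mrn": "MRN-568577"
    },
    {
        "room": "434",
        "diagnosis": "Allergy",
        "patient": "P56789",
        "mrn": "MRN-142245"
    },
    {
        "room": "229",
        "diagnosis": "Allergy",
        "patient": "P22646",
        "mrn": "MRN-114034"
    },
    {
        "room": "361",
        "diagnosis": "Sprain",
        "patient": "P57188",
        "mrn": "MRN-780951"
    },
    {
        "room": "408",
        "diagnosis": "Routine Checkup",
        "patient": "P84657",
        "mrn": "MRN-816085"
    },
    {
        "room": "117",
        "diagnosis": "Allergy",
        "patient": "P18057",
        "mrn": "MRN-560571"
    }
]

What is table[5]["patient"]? "P18057"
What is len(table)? 6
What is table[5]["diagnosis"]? "Allergy"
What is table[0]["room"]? "204"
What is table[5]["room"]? "117"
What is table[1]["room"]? "434"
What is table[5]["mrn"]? "MRN-560571"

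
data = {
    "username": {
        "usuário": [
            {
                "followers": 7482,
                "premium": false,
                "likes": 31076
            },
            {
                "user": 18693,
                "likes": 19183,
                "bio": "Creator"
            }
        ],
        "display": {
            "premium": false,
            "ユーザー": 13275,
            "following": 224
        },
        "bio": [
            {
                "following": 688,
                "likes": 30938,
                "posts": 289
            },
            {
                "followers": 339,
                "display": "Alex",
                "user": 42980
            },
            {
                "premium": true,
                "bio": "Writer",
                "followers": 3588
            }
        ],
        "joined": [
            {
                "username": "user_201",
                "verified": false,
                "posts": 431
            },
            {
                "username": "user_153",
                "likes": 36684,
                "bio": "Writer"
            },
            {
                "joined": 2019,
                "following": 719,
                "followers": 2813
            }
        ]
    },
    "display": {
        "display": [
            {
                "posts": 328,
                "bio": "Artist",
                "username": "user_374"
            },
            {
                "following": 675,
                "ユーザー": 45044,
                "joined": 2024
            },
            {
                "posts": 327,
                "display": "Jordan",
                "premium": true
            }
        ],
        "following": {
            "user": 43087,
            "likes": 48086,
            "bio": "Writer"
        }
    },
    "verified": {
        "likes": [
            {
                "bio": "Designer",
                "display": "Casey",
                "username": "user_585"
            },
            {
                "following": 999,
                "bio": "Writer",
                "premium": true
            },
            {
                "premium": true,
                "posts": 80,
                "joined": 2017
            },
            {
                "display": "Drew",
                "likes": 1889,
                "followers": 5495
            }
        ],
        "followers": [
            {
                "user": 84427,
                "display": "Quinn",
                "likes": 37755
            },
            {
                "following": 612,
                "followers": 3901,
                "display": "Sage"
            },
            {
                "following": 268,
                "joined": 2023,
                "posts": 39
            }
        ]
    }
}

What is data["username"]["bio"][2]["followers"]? 3588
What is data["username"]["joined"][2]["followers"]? 2813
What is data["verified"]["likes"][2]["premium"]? True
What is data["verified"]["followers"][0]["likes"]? 37755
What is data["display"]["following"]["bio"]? "Writer"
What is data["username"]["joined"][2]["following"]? 719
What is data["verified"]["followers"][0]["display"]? "Quinn"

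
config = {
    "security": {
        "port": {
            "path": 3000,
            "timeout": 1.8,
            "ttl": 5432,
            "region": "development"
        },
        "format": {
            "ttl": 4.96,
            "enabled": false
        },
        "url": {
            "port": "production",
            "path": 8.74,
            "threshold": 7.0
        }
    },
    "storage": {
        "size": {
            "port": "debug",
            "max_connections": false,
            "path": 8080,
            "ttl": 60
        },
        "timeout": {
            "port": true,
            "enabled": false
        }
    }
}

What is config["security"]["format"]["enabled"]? False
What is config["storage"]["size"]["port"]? "debug"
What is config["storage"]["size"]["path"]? 8080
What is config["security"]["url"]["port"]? "production"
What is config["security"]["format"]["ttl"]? 4.96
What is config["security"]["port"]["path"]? 3000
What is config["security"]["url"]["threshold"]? 7.0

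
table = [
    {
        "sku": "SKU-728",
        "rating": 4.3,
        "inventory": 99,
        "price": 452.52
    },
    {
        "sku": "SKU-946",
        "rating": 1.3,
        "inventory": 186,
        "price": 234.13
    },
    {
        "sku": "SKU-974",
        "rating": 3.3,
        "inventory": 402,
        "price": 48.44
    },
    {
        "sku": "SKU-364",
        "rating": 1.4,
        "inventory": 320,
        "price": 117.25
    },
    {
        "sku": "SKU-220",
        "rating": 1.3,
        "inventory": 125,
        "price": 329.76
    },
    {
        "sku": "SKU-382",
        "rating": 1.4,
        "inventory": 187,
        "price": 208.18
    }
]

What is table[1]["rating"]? 1.3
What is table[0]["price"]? 452.52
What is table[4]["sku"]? "SKU-220"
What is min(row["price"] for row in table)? 48.44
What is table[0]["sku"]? "SKU-728"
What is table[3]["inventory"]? 320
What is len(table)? 6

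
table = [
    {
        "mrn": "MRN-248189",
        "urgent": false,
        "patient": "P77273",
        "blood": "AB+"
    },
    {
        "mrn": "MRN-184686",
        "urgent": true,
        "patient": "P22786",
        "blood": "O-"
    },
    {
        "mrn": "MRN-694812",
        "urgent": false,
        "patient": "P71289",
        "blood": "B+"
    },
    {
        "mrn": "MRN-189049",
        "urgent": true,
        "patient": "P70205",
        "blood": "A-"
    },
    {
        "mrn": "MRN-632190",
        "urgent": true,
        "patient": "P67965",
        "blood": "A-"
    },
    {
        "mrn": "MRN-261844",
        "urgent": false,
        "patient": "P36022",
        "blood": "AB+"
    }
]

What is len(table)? 6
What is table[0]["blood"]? "AB+"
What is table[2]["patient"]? "P71289"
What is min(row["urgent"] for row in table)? False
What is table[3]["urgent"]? True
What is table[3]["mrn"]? "MRN-189049"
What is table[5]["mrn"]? "MRN-261844"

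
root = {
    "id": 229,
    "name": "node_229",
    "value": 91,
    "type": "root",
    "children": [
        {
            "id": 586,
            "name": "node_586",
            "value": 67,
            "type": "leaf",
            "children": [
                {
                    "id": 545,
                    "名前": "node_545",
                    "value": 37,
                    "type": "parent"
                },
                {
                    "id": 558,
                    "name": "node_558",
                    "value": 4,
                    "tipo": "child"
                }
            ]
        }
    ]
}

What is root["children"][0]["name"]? "node_586"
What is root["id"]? 229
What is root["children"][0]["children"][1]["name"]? "node_558"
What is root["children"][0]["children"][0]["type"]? "parent"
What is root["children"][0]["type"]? "leaf"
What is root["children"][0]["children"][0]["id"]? 545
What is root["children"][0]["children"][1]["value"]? 4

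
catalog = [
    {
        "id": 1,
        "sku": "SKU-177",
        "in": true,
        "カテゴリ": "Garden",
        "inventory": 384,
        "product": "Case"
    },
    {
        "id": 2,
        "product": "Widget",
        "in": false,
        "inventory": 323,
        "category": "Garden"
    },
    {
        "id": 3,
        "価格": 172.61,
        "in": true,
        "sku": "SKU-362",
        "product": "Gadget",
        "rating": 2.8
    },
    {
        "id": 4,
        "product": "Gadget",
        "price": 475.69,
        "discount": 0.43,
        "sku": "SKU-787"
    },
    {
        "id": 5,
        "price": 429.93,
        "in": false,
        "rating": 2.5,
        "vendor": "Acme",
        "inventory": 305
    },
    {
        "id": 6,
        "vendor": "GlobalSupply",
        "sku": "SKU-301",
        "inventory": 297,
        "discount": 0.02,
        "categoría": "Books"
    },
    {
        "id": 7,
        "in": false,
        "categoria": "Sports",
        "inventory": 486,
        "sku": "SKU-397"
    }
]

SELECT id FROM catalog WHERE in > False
[1, 3]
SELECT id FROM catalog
[1, 2, 3, 4, 5, 6, 7]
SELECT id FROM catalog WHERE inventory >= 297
[1, 2, 5, 6, 7]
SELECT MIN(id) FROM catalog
1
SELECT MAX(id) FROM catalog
7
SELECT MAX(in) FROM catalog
True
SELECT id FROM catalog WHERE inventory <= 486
[1, 2, 5, 6, 7]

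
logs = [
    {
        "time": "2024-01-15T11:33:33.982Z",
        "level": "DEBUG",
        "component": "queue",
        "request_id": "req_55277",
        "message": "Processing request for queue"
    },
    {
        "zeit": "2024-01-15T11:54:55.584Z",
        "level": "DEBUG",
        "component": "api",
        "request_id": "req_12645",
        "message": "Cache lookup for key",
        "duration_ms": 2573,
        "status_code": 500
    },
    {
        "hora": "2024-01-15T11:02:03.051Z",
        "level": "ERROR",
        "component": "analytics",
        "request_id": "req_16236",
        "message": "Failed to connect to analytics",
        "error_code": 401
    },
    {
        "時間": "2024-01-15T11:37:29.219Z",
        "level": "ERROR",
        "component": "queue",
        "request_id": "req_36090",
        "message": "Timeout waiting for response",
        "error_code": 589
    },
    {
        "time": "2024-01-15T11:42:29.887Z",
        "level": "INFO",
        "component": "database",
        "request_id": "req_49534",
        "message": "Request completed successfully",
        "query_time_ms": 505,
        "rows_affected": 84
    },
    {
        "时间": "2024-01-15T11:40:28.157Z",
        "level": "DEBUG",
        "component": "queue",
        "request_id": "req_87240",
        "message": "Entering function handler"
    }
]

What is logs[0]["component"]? "queue"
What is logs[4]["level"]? "INFO"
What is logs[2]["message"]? "Failed to connect to analytics"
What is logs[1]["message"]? "Cache lookup for key"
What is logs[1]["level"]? "DEBUG"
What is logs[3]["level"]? "ERROR"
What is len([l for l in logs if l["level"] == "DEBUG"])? 3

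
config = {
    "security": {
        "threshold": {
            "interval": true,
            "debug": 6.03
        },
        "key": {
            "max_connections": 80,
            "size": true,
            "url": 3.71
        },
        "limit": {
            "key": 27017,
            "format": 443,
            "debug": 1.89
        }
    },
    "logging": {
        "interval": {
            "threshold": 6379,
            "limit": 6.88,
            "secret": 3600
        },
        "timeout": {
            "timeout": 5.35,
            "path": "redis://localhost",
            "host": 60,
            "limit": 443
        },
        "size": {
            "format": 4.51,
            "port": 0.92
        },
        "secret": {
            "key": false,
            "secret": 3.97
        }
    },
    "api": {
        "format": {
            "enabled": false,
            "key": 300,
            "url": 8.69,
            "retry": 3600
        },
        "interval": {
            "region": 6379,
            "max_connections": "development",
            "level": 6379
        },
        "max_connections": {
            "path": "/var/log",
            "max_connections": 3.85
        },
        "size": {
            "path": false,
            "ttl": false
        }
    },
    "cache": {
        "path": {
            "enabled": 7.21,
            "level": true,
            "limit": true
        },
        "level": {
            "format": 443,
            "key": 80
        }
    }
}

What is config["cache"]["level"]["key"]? 80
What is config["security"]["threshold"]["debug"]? 6.03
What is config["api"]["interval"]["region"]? 6379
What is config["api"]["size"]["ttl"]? False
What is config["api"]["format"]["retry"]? 3600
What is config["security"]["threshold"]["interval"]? True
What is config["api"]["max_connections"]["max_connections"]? 3.85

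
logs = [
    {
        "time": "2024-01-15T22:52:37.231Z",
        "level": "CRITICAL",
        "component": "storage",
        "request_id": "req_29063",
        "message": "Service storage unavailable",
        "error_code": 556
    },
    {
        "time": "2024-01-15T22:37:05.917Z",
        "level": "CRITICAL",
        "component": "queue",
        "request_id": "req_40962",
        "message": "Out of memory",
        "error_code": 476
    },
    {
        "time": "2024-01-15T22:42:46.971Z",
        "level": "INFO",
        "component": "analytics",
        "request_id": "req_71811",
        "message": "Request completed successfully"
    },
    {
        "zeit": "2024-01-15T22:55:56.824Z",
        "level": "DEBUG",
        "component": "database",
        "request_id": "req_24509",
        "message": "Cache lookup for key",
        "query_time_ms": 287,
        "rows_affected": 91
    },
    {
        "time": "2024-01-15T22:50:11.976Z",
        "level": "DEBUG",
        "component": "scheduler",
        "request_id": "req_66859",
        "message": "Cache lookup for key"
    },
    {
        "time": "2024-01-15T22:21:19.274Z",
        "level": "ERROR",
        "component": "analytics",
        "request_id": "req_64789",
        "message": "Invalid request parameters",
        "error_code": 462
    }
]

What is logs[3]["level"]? "DEBUG"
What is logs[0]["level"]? "CRITICAL"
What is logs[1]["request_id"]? "req_40962"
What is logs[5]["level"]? "ERROR"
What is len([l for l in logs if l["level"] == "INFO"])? 1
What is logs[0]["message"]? "Service storage unavailable"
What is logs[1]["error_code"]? 476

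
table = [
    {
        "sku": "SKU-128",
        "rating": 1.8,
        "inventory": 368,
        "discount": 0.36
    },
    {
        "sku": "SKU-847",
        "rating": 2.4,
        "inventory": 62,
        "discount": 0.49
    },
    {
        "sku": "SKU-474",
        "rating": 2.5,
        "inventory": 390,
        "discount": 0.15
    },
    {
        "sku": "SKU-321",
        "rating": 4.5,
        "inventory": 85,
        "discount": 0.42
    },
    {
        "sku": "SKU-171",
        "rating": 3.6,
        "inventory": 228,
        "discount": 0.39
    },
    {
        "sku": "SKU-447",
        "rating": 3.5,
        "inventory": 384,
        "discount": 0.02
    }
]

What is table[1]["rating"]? 2.4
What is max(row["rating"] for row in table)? 4.5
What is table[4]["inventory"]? 228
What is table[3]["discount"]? 0.42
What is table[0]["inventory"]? 368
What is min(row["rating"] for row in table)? 1.8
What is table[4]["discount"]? 0.39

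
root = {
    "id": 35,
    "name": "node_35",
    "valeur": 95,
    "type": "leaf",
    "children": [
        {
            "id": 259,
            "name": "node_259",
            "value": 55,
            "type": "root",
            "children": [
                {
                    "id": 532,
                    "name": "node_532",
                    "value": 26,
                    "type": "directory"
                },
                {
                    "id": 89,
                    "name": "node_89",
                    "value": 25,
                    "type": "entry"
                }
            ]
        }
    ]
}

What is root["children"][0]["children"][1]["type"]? "entry"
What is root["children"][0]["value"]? 55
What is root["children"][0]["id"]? 259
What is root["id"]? 35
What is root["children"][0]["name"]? "node_259"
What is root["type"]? "leaf"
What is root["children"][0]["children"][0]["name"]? "node_532"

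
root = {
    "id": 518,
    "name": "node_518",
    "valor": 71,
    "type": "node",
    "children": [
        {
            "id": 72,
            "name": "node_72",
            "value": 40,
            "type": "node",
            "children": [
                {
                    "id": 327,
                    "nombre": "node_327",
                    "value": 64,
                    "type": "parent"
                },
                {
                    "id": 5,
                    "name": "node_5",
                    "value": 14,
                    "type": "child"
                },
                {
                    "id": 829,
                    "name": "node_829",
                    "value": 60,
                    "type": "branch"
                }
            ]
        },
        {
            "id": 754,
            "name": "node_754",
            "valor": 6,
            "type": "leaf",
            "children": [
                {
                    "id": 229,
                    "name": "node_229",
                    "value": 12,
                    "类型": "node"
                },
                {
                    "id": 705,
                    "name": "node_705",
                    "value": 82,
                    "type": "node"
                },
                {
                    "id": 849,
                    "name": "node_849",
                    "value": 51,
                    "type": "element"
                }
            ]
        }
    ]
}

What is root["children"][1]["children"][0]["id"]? 229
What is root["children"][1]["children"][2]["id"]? 849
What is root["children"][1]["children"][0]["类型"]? "node"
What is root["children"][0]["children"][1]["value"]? 14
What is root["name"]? "node_518"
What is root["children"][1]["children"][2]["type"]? "element"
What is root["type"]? "node"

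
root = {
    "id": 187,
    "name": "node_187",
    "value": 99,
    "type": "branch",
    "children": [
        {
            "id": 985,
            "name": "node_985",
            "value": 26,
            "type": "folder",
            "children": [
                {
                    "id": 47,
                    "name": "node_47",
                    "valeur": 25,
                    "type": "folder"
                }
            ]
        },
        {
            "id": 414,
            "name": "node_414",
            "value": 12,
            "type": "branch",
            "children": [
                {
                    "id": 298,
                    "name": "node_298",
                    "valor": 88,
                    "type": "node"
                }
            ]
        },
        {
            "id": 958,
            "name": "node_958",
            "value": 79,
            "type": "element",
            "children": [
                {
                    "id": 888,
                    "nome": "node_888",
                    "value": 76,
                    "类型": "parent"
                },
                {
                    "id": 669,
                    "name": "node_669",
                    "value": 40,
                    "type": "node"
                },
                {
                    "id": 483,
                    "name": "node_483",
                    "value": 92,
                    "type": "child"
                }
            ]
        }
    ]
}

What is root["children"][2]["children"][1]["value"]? 40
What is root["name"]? "node_187"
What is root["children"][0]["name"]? "node_985"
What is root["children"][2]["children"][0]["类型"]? "parent"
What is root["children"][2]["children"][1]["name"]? "node_669"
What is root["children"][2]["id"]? 958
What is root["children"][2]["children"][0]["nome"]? "node_888"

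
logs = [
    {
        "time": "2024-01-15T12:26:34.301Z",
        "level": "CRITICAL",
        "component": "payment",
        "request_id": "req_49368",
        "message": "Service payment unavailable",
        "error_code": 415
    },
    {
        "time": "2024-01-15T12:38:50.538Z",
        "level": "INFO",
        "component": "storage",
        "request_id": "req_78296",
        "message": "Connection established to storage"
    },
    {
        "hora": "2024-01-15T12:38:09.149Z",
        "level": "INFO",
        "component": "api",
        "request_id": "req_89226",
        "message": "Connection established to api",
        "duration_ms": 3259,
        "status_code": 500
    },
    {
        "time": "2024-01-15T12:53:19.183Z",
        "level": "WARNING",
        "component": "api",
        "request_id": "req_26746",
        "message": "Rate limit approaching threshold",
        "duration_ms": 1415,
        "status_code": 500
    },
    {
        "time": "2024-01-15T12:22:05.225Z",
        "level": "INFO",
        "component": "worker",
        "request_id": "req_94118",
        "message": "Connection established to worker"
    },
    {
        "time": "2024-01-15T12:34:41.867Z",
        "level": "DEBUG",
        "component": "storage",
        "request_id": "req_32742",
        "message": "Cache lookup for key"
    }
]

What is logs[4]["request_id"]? "req_94118"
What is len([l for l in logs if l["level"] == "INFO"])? 3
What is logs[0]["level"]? "CRITICAL"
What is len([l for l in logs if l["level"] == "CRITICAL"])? 1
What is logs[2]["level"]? "INFO"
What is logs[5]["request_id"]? "req_32742"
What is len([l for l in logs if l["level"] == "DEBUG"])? 1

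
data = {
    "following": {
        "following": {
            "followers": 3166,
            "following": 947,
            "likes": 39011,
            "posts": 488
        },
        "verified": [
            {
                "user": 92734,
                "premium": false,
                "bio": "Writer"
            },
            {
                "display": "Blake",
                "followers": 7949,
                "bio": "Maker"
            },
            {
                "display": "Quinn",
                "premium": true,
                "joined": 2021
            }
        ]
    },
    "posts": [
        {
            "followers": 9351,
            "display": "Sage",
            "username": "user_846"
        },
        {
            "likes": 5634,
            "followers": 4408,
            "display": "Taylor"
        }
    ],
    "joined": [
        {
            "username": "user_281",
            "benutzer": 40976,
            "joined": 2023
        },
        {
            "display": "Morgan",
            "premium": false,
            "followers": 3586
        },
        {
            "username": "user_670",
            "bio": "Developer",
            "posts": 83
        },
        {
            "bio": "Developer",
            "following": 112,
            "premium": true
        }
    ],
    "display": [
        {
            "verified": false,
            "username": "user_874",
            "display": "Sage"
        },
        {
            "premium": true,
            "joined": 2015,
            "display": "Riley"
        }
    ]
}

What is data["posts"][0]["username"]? "user_846"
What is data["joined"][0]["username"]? "user_281"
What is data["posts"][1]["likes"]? 5634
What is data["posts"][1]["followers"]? 4408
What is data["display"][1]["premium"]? True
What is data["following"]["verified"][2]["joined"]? 2021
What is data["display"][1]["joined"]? 2015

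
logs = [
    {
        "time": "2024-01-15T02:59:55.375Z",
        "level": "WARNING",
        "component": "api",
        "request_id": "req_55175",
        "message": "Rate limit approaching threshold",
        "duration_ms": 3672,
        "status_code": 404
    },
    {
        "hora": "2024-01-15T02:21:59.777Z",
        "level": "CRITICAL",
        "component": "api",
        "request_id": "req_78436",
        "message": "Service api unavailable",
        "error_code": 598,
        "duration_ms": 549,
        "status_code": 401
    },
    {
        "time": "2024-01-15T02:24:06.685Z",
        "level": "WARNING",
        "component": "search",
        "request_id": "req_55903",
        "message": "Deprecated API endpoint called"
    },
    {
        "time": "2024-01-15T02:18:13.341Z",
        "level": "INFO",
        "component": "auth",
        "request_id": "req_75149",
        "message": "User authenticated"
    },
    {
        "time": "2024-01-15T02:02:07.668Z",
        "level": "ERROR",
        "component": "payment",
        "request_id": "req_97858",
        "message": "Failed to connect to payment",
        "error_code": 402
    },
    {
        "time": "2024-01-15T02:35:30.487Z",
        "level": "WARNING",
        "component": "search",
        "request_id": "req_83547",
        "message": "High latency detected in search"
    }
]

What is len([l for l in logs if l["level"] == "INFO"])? 1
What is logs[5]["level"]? "WARNING"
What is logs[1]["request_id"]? "req_78436"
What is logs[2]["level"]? "WARNING"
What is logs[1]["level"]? "CRITICAL"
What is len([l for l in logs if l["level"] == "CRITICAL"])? 1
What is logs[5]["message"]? "High latency detected in search"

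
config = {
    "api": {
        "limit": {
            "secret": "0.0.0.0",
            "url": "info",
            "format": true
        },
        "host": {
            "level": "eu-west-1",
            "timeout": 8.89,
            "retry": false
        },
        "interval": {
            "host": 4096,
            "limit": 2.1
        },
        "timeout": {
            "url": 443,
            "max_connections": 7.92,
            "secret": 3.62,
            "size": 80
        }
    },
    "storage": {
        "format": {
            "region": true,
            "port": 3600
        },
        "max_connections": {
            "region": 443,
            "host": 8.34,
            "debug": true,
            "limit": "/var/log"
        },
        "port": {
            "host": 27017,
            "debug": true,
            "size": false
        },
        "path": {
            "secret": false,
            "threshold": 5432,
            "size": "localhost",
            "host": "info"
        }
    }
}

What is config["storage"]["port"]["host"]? 27017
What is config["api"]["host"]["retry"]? False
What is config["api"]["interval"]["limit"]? 2.1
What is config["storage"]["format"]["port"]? 3600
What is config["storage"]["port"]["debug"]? True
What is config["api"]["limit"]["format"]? True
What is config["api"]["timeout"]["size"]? 80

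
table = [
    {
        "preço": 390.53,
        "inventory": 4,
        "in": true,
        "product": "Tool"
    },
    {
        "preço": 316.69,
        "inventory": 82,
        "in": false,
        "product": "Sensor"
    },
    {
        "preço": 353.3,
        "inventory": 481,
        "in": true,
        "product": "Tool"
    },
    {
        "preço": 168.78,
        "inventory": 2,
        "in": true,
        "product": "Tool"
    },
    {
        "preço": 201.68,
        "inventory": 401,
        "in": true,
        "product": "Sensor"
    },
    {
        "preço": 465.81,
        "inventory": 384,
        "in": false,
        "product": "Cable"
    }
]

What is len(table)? 6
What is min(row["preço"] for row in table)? 168.78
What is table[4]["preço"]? 201.68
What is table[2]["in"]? True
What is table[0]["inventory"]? 4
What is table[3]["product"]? "Tool"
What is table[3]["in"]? True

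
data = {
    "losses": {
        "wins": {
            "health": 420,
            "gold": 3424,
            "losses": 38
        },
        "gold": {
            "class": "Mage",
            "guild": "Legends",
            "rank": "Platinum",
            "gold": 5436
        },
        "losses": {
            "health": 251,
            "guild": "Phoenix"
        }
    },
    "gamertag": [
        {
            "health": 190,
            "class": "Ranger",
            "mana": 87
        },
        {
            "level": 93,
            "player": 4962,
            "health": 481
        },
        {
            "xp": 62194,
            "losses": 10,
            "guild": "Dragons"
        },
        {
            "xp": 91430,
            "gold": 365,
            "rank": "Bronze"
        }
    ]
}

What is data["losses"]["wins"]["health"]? 420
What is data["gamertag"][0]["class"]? "Ranger"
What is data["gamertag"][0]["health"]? 190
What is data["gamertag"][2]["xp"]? 62194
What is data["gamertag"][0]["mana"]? 87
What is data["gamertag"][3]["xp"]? 91430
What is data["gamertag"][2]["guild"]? "Dragons"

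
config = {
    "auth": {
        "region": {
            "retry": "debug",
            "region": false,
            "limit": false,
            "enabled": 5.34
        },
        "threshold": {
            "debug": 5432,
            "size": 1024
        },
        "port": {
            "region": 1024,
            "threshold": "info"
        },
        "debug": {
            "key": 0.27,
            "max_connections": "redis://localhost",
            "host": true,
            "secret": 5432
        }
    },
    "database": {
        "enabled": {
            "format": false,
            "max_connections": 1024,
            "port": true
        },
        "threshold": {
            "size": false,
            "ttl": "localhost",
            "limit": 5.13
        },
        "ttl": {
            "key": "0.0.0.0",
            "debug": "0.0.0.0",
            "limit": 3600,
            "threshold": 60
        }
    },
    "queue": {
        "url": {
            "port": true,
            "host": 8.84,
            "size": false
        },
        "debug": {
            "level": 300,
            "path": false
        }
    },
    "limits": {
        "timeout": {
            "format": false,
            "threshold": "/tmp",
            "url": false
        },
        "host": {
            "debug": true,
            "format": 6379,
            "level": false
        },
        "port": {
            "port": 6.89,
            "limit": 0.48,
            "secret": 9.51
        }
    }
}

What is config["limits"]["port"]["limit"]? 0.48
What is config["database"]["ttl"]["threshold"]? 60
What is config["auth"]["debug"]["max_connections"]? "redis://localhost"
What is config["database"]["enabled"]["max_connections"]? 1024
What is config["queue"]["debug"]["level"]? 300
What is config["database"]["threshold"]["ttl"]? "localhost"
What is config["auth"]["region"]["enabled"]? 5.34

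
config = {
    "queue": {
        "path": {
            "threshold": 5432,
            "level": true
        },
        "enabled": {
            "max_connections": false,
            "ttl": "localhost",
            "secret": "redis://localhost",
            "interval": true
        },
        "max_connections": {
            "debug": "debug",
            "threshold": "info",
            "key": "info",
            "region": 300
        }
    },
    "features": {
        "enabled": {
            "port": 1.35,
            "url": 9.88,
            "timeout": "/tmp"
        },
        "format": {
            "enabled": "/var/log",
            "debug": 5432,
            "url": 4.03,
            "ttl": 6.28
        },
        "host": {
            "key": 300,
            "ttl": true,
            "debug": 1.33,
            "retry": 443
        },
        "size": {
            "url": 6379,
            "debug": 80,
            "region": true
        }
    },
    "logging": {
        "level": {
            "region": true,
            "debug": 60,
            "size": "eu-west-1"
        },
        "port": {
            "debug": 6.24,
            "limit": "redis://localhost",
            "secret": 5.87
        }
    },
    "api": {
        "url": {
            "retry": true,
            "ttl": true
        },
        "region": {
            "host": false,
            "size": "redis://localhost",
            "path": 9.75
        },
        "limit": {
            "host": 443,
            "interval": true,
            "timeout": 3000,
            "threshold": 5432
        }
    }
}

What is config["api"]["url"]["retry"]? True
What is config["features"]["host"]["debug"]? 1.33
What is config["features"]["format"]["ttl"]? 6.28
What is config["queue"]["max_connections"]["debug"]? "debug"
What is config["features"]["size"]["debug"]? 80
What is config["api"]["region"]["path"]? 9.75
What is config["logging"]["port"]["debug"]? 6.24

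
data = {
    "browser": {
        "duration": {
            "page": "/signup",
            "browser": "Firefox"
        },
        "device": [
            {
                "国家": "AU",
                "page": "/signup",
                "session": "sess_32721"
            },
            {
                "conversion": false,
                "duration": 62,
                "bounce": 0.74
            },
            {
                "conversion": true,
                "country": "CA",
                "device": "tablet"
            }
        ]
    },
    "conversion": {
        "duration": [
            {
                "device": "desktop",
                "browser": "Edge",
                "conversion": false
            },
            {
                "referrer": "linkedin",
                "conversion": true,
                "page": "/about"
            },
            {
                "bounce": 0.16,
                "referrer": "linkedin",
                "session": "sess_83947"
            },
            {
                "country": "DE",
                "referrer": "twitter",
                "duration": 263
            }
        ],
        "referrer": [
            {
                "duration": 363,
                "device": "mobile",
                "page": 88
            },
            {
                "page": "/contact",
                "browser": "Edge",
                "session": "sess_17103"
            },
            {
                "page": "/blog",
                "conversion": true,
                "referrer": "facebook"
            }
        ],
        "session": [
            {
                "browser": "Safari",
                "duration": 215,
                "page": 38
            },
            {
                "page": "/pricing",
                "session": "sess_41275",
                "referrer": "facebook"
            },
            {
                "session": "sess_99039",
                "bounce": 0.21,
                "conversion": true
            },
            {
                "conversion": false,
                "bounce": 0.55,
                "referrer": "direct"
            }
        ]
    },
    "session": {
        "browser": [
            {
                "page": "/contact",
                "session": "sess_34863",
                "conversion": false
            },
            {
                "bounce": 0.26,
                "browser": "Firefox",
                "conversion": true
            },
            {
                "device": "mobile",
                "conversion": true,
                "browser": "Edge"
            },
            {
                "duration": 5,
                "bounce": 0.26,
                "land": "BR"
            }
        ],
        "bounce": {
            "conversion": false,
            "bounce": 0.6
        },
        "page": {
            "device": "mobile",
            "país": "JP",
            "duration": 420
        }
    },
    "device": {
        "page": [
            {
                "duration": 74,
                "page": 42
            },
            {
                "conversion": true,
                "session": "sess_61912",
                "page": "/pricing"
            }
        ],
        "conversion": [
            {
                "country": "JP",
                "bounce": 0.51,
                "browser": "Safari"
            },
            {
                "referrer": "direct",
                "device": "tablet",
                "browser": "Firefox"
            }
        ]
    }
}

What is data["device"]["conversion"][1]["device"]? "tablet"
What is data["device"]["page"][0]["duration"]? 74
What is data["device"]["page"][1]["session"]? "sess_61912"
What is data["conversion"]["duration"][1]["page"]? "/about"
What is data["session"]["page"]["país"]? "JP"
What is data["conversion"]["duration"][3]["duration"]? 263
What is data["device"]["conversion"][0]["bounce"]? 0.51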